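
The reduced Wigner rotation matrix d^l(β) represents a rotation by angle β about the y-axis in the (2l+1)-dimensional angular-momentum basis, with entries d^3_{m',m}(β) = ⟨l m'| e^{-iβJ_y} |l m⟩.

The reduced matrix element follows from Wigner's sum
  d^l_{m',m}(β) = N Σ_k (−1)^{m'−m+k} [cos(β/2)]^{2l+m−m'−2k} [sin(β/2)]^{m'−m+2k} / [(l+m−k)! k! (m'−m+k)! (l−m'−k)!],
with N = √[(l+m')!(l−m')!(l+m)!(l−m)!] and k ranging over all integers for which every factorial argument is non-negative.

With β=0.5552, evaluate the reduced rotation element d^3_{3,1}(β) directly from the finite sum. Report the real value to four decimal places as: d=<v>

d^3_{3,1}(β=0.5552) via Wigner's sum:
With c≡cos(β/2)=0.961716 and s≡sin(β/2)=0.274048, N=[720·1·24·2]^{1/2}=185.903201
Admissible k: 0..0 (factorial args all ≥0)
  k=0: (−1)^2·185.9032/(48)·0.9617^4·0.2740^2 = +0.248821
d^3_{3,1}(0.5552) = +0.248821

d=0.2488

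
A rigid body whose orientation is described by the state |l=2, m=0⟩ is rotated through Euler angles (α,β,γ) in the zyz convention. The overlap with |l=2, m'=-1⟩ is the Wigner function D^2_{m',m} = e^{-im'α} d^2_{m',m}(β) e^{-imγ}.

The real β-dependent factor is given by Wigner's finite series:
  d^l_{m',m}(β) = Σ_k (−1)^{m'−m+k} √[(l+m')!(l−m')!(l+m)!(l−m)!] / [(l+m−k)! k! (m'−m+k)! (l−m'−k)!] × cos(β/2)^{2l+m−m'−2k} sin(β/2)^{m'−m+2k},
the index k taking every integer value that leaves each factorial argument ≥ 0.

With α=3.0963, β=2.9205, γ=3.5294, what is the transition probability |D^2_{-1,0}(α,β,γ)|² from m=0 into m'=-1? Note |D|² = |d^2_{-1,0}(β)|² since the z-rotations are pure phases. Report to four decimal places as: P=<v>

P=0.0687

Split into d^2_{-1,0}(β=2.9205) × two z-phases.
With c≡cos(β/2)=0.110321 and s≡sin(β/2)=0.993896, N=[1·6·2·2]^{1/2}=4.898979
k∈{1,2} keeps every argument non-negative
  k=1: (−1)^0·4.8990/(2)·0.1103^3·0.9939^1 = +0.003269
  k=2: (−1)^1·4.8990/(2)·0.1103^1·0.9939^3 = -0.265313
d^2_{-1,0}(2.9205) = +0.003269 -0.265313 = -0.262044
|D^2_{-1,0}|² = |d^2_{-1,0}(β)|² = (-0.262044)² = 0.068667 (the z-rotation phases have unit modulus)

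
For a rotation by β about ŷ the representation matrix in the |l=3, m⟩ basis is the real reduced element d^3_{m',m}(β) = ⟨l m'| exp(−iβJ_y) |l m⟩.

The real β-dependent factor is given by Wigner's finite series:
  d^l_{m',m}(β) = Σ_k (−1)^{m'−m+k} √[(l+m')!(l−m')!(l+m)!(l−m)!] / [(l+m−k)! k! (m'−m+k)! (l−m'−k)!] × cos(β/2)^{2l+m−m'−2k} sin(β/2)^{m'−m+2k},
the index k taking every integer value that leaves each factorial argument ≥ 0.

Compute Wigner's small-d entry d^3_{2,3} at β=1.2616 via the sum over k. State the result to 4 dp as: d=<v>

d=0.4962

d^3_{2,3}(β=1.2616) via Wigner's sum:
Half-angle: c=0.807556, s=0.589791. N=√(120·1·720·1)=293.938769
k: max(0,(3)−(2))=1 … min(3+(3),3−(2))=1
  k=1: (−1)^0·293.9388/(120)·0.8076^5·0.5898^1 = +0.496177
d^3_{2,3}(1.2616) = +0.496177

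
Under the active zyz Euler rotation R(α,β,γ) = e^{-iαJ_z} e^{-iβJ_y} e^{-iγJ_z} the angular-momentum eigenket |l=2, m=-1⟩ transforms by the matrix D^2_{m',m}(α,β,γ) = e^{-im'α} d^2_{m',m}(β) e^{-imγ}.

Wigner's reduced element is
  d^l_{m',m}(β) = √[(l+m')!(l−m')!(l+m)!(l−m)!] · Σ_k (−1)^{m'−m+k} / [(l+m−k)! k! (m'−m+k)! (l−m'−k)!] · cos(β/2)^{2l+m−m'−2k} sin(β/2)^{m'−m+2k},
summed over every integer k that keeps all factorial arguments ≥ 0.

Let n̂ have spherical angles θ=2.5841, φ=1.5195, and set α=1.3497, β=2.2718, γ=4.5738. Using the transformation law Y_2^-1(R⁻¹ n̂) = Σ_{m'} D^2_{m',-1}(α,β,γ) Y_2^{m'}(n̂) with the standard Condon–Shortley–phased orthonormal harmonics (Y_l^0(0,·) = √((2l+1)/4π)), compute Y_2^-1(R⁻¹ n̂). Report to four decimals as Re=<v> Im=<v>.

Re=-0.0962 Im=-0.2169

Need the full column D^2_{m',-1} for m'=−2..2 at α=1.3497, β=2.2718, γ=4.5738.
cos(β/2)=0.421316, sin(β/2)=0.906914
d^2_{-2,-1}: single k=1 term ⇒ +0.135650;  D = +0.074428+0.113408i
d^2_{-1,-1}: k∈[0..1] ⇒ +0.031509 -0.437996 = -0.406487;  D = -0.380475+0.143075i
d^2_{0,-1}: k∈[0..1] ⇒ -0.166137 +0.769807 = +0.603670;  D = -0.083394-0.597882i
d^2_{1,-1}: k∈[0..1] ⇒ +0.437996 -0.676494 = -0.238498;  D = +0.237687+0.019656i
d^2_{2,-1}: single k=0 term ⇒ -0.628545;  D = +0.187910-0.599799i
Y_2^{m'}(θ=2.5841,φ=1.5195) and Σ D·Y over m':
  (+0.0744+0.1134i)·(-0.1076-0.0111i)  (-0.3805+0.1431i)·(-0.0178+0.3464i)  (-0.0834-0.5979i)·(+0.3659+0.0000i)  (+0.2377+0.0197i)·(+0.0178+0.3464i)  (+0.1879-0.5998i)·(-0.1076+0.0111i)
Y_2^-1(R⁻¹ n̂) = -0.096209-0.216877i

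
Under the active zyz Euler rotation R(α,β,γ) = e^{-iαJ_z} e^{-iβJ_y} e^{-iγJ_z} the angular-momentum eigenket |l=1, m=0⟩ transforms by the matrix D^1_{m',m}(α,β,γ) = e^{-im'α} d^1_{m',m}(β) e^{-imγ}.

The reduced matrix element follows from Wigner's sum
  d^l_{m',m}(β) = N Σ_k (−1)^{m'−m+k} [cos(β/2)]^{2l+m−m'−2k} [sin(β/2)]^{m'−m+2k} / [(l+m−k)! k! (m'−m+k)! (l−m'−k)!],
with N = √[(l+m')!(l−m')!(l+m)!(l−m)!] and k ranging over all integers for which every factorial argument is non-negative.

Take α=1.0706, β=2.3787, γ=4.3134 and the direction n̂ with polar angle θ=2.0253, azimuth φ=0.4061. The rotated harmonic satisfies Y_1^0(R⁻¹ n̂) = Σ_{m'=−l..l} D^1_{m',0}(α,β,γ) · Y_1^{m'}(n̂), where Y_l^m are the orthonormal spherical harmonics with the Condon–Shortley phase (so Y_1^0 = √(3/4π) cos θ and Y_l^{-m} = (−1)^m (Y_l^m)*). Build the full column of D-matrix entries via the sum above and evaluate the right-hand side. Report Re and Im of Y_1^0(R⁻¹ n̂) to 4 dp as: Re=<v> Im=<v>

Need the full column D^1_{m',0} for m'=−1..1 at α=1.0706, β=2.3787, γ=4.3134.
cos(β/2)=0.372263, sin(β/2)=0.928127
d^1_{-1,0}: single k=1 term ⇒ +0.488622;  D = +0.234342+0.428760i
d^1_{0,0}: k∈[0..1] ⇒ +0.138580 -0.861420 = -0.722840;  D = -0.722840+0.000000i
d^1_{1,0}: single k=0 term ⇒ -0.488622;  D = -0.234342+0.428760i
Y_1^{m'}(θ=2.0253,φ=0.4061) and Σ D·Y over m':
  (+0.2343+0.4288i)·(+0.2852-0.1226i)  (-0.7228+0.0000i)·(-0.2145+0.0000i)  (-0.2343+0.4288i)·(-0.2852-0.1226i)
Y_1^0(R⁻¹ n̂) = +0.393861+0.000000i

Re=0.3939 Im=0.0000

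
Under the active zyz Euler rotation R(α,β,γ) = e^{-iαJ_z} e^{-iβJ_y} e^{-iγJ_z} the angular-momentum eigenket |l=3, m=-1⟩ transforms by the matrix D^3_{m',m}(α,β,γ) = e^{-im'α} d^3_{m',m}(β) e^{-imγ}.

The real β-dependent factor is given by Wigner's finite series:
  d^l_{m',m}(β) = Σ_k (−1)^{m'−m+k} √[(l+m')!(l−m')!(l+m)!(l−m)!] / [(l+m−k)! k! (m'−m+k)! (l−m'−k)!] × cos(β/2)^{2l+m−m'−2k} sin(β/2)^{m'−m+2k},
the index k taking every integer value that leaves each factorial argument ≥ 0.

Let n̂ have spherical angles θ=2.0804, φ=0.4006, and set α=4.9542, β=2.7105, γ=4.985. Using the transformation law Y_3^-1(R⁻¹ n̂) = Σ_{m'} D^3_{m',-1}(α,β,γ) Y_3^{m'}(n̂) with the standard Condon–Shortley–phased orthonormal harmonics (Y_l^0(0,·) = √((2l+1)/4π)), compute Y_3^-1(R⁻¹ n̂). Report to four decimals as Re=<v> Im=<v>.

Re=0.0616 Im=0.0456

Need the full column D^3_{m',-1} for m'=−3..3 at α=4.9542, β=2.7105, γ=4.985.
cos(β/2)=0.213881, sin(β/2)=0.976860
d^3_{-3,-1}: single k=2 term ⇒ +0.007734;  D = +0.004191+0.006500i
d^3_{-2,-1}: k∈[1..2] ⇒ +0.001383 -0.057682 = -0.056300;  D = +0.038632-0.040954i
d^3_{-1,-1}: k∈[0..2] ⇒ +0.000096 -0.015975 +0.249934 = +0.234054;  D = -0.203762-0.115162i
d^3_{0,-1}: k∈[0..2] ⇒ -0.001515 +0.094782 -0.659059 = -0.565791;  D = -0.152338+0.544897i
d^3_{1,-1}: k∈[0..2] ⇒ +0.011981 -0.333245 +0.868947 = +0.547683;  D = +0.547423+0.016866i
d^3_{2,-1}: k∈[0..1] ⇒ -0.057682 +0.601635 = +0.543953;  D = +0.113930+0.531888i
d^3_{3,-1}: single k=0 term ⇒ +0.161332;  D = -0.145072+0.070583i
Y_3^{m'}(θ=2.0804,φ=0.4006) and Σ D·Y over m':
  (+0.0042+0.0065i)·(+0.1001-0.2589i)  (+0.0386-0.0410i)·(-0.2644+0.2728i)  (-0.2038-0.1152i)·(+0.0493-0.0209i)  (-0.1523+0.5449i)·(+0.3295+0.0000i)  (+0.5474+0.0169i)·(-0.0493-0.0209i)  (+0.1139+0.5319i)·(-0.2644-0.2728i)  (-0.1451+0.0706i)·(-0.1001-0.2589i)
Y_3^-1(R⁻¹ n̂) = +0.061553+0.045589i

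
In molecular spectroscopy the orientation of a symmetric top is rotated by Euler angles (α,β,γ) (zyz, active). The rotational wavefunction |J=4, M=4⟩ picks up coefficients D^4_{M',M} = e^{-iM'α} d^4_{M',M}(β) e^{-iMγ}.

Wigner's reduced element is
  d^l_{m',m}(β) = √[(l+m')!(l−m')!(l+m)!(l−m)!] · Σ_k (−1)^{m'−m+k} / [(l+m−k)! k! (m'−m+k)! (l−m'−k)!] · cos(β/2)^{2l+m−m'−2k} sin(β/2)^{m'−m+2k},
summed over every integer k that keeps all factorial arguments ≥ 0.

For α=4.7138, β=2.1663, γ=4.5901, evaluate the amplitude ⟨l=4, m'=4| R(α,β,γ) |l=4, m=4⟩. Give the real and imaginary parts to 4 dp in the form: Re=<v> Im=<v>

Split into d^4_{4,4}(β=2.1663) × two z-phases.
With c≡cos(β/2)=0.468548 and s≡sin(β/2)=0.883438, N=[40320·1·40320·1]^{1/2}=40320.000000
Admissible k: 0..0 (factorial args all ≥0)
  k=0: (−1)^0·40320.0000/(40320)·0.4685^8·0.8834^0 = +0.002323
d^4_{4,4}(2.1663) = +0.002323
D = (+0.999984-0.005644i)·(+0.002323)·(+0.882730+0.469881i) = +0.002057+0.001080i

Re=0.0021 Im=0.0011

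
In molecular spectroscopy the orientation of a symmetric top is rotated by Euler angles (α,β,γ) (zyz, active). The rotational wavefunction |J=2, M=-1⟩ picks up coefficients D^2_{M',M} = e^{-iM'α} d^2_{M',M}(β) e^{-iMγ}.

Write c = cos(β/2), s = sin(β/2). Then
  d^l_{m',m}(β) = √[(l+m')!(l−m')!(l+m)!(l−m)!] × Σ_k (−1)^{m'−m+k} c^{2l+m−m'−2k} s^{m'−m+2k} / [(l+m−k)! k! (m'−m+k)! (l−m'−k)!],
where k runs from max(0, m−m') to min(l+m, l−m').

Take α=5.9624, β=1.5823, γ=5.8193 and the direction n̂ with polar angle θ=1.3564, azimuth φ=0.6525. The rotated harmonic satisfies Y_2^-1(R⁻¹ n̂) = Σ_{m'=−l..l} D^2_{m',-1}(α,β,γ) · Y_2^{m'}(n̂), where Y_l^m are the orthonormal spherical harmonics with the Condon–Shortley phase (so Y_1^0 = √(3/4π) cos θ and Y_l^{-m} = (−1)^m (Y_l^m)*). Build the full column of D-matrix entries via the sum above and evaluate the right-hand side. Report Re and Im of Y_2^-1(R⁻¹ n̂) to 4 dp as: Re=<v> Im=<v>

Need the full column D^2_{m',-1} for m'=−2..2 at α=5.9624, β=1.5823, γ=5.8193.
cos(β/2)=0.703028, sin(β/2)=0.711162
d^2_{-2,-1}: single k=1 term ⇒ +0.494216;  D = +0.221768-0.441665i
d^2_{-1,-1}: k∈[0..1] ⇒ +0.244281 -0.749901 = -0.505619;  D = -0.357787+0.357267i
d^2_{0,-1}: k∈[0..1] ⇒ -0.605288 +0.619376 = +0.014088;  D = +0.012599-0.006303i
d^2_{1,-1}: k∈[0..1] ⇒ +0.749901 -0.255785 = +0.494116;  D = +0.489065-0.070467i
d^2_{2,-1}: single k=0 term ⇒ -0.505718;  D = -0.497756-0.089387i
Y_2^{m'}(θ=1.3564,φ=0.6525) and Σ D·Y over m':
  (+0.2218-0.4417i)·(+0.0969-0.3558i)  (-0.3578+0.3573i)·(+0.1276-0.0975i)  (+0.0126-0.0063i)·(-0.2726+0.0000i)  (+0.4891-0.0705i)·(-0.1276-0.0975i)  (-0.4978-0.0894i)·(+0.0969+0.3558i)
Y_2^-1(R⁻¹ n̂) = -0.235624-0.263979i

Re=-0.2356 Im=-0.2640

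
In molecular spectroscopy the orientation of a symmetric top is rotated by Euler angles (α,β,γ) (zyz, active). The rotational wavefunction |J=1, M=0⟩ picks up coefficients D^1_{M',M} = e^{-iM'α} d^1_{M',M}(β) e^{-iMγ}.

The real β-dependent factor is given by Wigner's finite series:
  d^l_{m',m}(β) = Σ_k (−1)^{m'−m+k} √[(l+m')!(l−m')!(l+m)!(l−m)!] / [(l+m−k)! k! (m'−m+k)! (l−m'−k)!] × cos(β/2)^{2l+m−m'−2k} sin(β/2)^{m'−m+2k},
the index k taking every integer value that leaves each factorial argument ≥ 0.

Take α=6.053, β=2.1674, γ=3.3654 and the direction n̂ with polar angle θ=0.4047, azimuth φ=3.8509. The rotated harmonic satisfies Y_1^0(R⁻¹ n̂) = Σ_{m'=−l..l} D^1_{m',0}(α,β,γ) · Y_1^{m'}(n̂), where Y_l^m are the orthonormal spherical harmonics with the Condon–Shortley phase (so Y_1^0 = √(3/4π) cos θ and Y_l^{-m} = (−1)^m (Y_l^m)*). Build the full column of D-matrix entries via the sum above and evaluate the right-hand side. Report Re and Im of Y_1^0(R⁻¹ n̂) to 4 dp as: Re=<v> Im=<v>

Need the full column D^1_{m',0} for m'=−1..1 at α=6.053, β=2.1674, γ=3.3654.
cos(β/2)=0.468062, sin(β/2)=0.883696
d^1_{-1,0}: single k=1 term ⇒ +0.584953;  D = +0.569524-0.133462i
d^1_{0,0}: k∈[0..1] ⇒ +0.219082 -0.780918 = -0.561836;  D = -0.561836+0.000000i
d^1_{1,0}: single k=0 term ⇒ -0.584953;  D = -0.569524-0.133462i
Y_1^{m'}(θ=0.4047,φ=3.8509) and Σ D·Y over m':
  (+0.5695-0.1335i)·(-0.1032+0.0886i)  (-0.5618+0.0000i)·(+0.4491+0.0000i)  (-0.5695-0.1335i)·(+0.1032+0.0886i)
Y_1^0(R⁻¹ n̂) = -0.346269+0.000000i

Re=-0.3463 Im=0.0000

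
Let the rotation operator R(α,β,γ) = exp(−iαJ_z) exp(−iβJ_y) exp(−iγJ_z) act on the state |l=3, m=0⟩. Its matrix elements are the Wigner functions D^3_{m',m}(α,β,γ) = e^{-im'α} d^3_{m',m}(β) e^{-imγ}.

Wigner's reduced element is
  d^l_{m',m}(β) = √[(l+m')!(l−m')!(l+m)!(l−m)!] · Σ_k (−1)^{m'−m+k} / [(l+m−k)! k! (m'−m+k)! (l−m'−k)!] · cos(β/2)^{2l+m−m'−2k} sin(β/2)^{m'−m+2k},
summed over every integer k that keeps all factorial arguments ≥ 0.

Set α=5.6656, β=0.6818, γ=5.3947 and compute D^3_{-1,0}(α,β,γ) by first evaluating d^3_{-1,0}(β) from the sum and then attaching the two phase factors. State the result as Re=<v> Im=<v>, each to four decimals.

Split into d^3_{-1,0}(β=0.6818) × two z-phases.
c=cos(0.6818/2)=0.942454, s=sin(0.6818/2)=0.334335; N=√[2·24·6·6]=41.569219
k: max(0,(0)−(-1))=1 … min(3+(0),3−(-1))=3
  k=1: (−1)^0·41.5692/(12)·0.9425^5·0.3343^1 = +0.861141
  k=2: (−1)^1·41.5692/(4)·0.9425^3·0.3343^3 = -0.325117
  k=3: (−1)^2·41.5692/(12)·0.9425^1·0.3343^5 = +0.013638
d^3_{-1,0}(0.6818) = +0.861141 -0.325117 +0.013638 = +0.549662
Phases: e^{-i·(-1)·5.6656}=+0.815279-0.579068i, e^{-i·(0)·5.3947}=+1.000000+0.000000i ⇒ D=+0.448128-0.318292i

Re=0.4481 Im=-0.3183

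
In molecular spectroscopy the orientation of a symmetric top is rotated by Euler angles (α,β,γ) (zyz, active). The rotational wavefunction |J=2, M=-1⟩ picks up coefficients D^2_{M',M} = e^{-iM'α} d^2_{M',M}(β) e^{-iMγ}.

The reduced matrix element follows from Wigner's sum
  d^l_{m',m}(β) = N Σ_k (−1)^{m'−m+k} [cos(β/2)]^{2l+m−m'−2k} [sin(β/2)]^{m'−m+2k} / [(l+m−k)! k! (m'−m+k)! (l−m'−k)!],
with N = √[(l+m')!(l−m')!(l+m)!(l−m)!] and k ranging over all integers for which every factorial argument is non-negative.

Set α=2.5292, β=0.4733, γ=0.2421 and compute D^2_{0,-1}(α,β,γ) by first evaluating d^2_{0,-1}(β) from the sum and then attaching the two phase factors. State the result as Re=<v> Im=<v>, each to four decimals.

Split into d^2_{0,-1}(β=0.4733) × two z-phases.
Half-angle: c=0.972129, s=0.234447. N=√(2·2·1·6)=4.898979
Admissible k: 0..1 (factorial args all ≥0)
  k=0: (−1)^1·4.8990/(2)·0.9721^3·0.2344^1 = -0.527585
  k=1: (−1)^2·4.8990/(2)·0.9721^1·0.2344^3 = +0.030686
d^2_{0,-1}(0.4733) = -0.527585 +0.030686 = -0.496899
Attach z-rotation phases: D = e^{-i(0)(2.5292)}·(-0.496899)·e^{-i(-1)(0.2421)} = -0.482408-0.119128i

Re=-0.4824 Im=-0.1191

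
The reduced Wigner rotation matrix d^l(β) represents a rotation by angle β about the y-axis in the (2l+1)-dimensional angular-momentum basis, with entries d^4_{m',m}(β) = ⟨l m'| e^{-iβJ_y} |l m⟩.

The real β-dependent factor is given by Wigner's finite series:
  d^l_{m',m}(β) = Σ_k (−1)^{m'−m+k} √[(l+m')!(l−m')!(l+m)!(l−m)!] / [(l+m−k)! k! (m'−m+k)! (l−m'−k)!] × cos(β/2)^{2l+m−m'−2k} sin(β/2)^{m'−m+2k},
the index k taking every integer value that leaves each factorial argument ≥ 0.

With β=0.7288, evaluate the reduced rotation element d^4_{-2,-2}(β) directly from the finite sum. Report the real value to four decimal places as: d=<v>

d^4_{-2,-2}(β=0.7288) via Wigner's sum:
c=cos(0.7288/2)=0.934338, s=sin(0.7288/2)=0.356389; N=√[2·720·2·720]=1440.000000
k: max(0,(-2)−(-2))=0 … min(4+(-2),4−(-2))=2
  k=0: (−1)^0·1440.0000/(1440)·0.9343^8·0.3564^0 = +0.580806
  k=1: (−1)^1·1440.0000/(120)·0.9343^6·0.3564^2 = -1.014034
  k=2: (−1)^2·1440.0000/(96)·0.9343^4·0.3564^4 = +0.184418
d^4_{-2,-2}(0.7288) = +0.580806 -1.014034 +0.184418 = -0.248810

d=-0.2488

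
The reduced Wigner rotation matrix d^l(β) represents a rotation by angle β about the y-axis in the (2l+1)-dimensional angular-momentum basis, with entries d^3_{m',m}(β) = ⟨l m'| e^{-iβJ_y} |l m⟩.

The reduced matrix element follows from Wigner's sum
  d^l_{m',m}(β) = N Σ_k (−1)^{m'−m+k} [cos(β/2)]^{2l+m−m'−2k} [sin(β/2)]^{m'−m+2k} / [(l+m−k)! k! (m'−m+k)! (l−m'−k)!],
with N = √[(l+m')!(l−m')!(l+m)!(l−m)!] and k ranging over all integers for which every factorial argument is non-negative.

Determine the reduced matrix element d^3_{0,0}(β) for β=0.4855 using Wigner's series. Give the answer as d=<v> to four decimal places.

d=0.4029

d^3_{0,0}(β=0.4855) via Wigner's sum:
Half-angle: c=0.970681, s=0.240373. N=√(6·6·6·6)=36.000000
k∈{0,1,2,3} keeps every argument non-negative
  k=0: (−1)^0·36.0000/(36)·0.9707^6·0.2404^0 = +0.836485
  k=1: (−1)^1·36.0000/(4)·0.9707^4·0.2404^2 = -0.461657
  k=2: (−1)^2·36.0000/(4)·0.9707^2·0.2404^4 = +0.028310
  k=3: (−1)^3·36.0000/(36)·0.9707^0·0.2404^6 = -0.000193
d^3_{0,0}(0.4855) = +0.836485 -0.461657 +0.028310 -0.000193 = +0.402945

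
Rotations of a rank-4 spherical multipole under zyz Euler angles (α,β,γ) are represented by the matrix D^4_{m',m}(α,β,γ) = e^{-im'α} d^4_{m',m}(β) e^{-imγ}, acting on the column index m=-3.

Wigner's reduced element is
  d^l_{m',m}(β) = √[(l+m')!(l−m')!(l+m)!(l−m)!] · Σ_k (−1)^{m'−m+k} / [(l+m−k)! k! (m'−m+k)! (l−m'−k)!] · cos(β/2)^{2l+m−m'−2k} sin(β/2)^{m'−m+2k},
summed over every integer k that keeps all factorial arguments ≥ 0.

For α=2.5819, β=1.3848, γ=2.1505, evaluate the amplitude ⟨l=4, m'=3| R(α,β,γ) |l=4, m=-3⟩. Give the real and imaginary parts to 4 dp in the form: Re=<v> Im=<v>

D^4_{3,-3}(2.5819,1.3848,2.1505) = e^{-i·3·2.5819}·d^4_{3,-3}(1.3848)·e^{-i·-3·2.1505}. Compute d first:
c=cos(1.3848/2)=0.769716, s=sin(1.3848/2)=0.638386; N=√[5040·1·1·5040]=5040.000000
k: max(0,(-3)−(3))=0 … min(4+(-3),4−(3))=1
  k=0: (−1)^6·5040.0000/(720)·0.7697^2·0.6384^6 = +0.280712
  k=1: (−1)^7·5040.0000/(5040)·0.7697^0·0.6384^8 = -0.027585
d^4_{3,-3}(1.3848) = +0.280712 -0.027585 = +0.253127
Phases: e^{-i·(3)·2.5819}=+0.108070-0.994143i, e^{-i·(-3)·2.1505}=+0.985868+0.167521i ⇒ D=+0.069125-0.243506i

Re=0.0691 Im=-0.2435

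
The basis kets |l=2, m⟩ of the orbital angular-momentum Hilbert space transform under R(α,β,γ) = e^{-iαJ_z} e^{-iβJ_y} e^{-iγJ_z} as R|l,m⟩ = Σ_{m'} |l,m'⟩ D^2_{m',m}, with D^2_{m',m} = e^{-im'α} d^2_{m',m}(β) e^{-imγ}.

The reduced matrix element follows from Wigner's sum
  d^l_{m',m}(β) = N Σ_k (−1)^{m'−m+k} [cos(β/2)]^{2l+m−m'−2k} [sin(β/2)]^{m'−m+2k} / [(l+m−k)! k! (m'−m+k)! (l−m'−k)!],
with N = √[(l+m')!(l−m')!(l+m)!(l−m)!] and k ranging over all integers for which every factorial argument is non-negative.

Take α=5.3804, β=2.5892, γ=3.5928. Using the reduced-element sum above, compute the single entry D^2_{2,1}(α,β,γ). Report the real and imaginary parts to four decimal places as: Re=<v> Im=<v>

D^2_{2,1}(5.3804,2.5892,3.5928) = e^{-i·2·5.3804}·d^2_{2,1}(2.5892)·e^{-i·1·3.5928}. Compute d first:
Half-angle: c=0.272698, s=0.962100. N=√(24·1·6·1)=12.000000
The bounds max(0,m−m')=0 and min(l+m,l−m')=0 give 1 term
  k=0: (−1)^1·12.0000/(6)·0.2727^3·0.9621^1 = -0.039021
d^2_{2,1}(2.5892) = -0.039021
Attach z-rotation phases: D = e^{-i(2)(5.3804)}·(-0.039021)·e^{-i(1)(3.5928)} = +0.008380+0.038110i

Re=0.0084 Im=0.0381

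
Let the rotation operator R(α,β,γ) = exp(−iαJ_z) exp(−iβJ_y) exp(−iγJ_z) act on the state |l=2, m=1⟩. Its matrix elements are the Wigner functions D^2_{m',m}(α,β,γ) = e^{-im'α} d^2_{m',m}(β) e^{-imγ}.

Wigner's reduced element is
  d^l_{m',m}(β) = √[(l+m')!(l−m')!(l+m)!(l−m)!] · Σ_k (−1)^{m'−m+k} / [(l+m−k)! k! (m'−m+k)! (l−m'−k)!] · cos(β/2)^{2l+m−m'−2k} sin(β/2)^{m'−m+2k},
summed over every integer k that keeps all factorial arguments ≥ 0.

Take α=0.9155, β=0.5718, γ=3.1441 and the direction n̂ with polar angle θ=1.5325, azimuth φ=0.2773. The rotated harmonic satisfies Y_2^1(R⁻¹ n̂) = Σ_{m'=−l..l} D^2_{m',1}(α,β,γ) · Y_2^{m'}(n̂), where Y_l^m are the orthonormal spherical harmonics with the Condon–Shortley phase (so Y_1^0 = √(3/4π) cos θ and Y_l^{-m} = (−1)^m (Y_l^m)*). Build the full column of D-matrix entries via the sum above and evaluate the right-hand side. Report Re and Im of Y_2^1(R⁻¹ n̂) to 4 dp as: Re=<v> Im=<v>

Need the full column D^2_{m',1} for m'=−2..2 at α=0.9155, β=0.5718, γ=3.1441.
cos(β/2)=0.959408, sin(β/2)=0.282021
d^2_{-2,1}: single k=3 term ⇒ +0.043041;  D = +0.010969-0.041619i
d^2_{-1,1}: k∈[2..3] ⇒ +0.219630 -0.006326 = +0.213304;  D = -0.130410-0.168795i
d^2_{0,1}: k∈[1..2] ⇒ +0.610053 -0.052714 = +0.557339;  D = -0.557337+0.001397i
d^2_{1,1}: k∈[0..1] ⇒ +0.847254 -0.219630 = +0.627624;  D = -0.381222+0.498580i
d^2_{2,1}: single k=0 term ⇒ -0.498106;  D = -0.129358-0.481016i
Y_2^{m'}(θ=1.5325,φ=0.2773) and Σ D·Y over m':
  (+0.0110-0.0416i)·(+0.3279-0.2031i)  (-0.1304-0.1688i)·(+0.0284-0.0081i)  (-0.5573+0.0014i)·(-0.3140+0.0000i)  (-0.3812+0.4986i)·(-0.0284-0.0081i)  (-0.1294-0.4810i)·(+0.3279+0.2031i)
Y_2^1(R⁻¹ n̂) = +0.235234-0.215143i

Re=0.2352 Im=-0.2151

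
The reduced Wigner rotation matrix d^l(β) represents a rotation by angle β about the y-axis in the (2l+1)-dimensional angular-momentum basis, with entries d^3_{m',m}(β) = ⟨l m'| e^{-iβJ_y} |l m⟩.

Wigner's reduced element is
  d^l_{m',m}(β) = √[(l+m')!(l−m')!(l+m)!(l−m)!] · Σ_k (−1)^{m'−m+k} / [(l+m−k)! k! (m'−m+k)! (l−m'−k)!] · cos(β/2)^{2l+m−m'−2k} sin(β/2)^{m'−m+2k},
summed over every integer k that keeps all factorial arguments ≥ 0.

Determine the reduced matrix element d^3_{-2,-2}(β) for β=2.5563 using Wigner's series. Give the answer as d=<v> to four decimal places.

d^3_{-2,-2}(β=2.5563) via Wigner's sum:
With c≡cos(β/2)=0.288487 and s≡sin(β/2)=0.957484, N=[1·120·1·120]^{1/2}=120.000000
Admissible k: 0..1 (factorial args all ≥0)
  k=0: (−1)^0·120.0000/(120)·0.2885^6·0.9575^0 = +0.000576
  k=1: (−1)^1·120.0000/(24)·0.2885^4·0.9575^2 = -0.031750
d^3_{-2,-2}(2.5563) = +0.000576 -0.031750 = -0.031173

d=-0.0312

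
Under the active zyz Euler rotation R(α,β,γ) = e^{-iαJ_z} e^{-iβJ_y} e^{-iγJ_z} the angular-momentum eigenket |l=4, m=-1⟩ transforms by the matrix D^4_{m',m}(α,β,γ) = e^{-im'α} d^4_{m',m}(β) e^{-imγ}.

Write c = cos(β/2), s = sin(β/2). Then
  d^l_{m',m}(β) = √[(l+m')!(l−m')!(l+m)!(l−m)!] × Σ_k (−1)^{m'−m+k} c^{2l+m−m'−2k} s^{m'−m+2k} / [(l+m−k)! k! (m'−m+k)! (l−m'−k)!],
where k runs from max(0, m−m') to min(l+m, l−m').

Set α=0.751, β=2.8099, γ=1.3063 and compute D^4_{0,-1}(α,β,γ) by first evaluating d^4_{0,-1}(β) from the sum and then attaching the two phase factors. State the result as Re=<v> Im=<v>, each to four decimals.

Re=0.1466 Im=0.5412

First d^4_{0,-1}(β=2.8099), then the phase factors e^{-i(0)α} and e^{-i(-1)γ}:
Half-angle: c=0.165087, s=0.986279. N=√(24·24·6·120)=643.987578
The bounds max(0,m−m')=0 and min(l+m,l−m')=3 give 4 terms
  k=0: (−1)^1·643.9876/(144)·0.1651^7·0.9863^1 = -0.000015
  k=1: (−1)^2·643.9876/(24)·0.1651^5·0.9863^3 = +0.003157
  k=2: (−1)^3·643.9876/(24)·0.1651^3·0.9863^5 = -0.112669
  k=3: (−1)^4·643.9876/(144)·0.1651^1·0.9863^7 = +0.670234
d^4_{0,-1}(2.8099) = -0.000015 +0.003157 -0.112669 +0.670234 = +0.560707
Attach z-rotation phases: D = e^{-i(0)(0.751)}·(+0.560707)·e^{-i(-1)(1.3063)} = +0.146582+0.541208i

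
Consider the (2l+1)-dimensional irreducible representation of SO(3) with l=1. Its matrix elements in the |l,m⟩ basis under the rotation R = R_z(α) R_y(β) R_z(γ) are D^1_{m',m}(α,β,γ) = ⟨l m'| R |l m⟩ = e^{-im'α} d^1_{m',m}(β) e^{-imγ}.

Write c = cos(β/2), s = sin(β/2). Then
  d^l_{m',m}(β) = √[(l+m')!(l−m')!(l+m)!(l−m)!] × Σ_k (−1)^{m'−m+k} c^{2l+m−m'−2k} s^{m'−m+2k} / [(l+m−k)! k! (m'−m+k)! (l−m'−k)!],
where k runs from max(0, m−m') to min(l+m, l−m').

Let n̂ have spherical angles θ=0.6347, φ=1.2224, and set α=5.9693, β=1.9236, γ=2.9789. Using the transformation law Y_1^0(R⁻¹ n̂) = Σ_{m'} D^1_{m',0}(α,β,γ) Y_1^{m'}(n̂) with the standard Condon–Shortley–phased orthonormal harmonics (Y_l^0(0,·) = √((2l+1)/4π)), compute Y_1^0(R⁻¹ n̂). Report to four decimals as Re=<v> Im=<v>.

Re=-0.1266 Im=0.0000

Need the full column D^1_{m',0} for m'=−1..1 at α=5.9693, β=1.9236, γ=2.9789.
cos(β/2)=0.572045, sin(β/2)=0.820223
d^1_{-1,0}: single k=1 term ⇒ +0.663554;  D = +0.631134-0.204877i
d^1_{0,0}: k∈[0..1] ⇒ +0.327235 -0.672765 = -0.345530;  D = -0.345530+0.000000i
d^1_{1,0}: single k=0 term ⇒ -0.663554;  D = -0.631134-0.204877i
Y_1^{m'}(θ=0.6347,φ=1.2224) and Σ D·Y over m':
  (+0.6311-0.2049i)·(+0.0699-0.1925i)  (-0.3455+0.0000i)·(+0.3934+0.0000i)  (-0.6311-0.2049i)·(-0.0699-0.1925i)
Y_1^0(R⁻¹ n̂) = -0.126567+0.000000i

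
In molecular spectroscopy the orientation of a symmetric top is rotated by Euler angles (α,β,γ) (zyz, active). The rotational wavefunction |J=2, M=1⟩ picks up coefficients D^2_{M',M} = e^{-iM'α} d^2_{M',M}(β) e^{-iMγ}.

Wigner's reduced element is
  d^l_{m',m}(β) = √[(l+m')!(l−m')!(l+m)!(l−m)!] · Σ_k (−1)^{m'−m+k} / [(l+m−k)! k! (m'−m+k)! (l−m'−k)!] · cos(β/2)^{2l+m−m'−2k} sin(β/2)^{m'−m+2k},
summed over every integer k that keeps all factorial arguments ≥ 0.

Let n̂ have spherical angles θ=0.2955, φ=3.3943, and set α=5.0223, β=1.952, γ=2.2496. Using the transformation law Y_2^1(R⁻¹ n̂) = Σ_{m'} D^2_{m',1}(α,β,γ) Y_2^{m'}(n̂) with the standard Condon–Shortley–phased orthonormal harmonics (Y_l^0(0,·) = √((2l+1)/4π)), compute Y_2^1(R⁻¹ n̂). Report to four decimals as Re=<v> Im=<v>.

Need the full column D^2_{m',1} for m'=−2..2 at α=5.0223, β=1.952, γ=2.2496.
cos(β/2)=0.560340, sin(β/2)=0.828263
d^2_{-2,1}: single k=3 term ⇒ +0.636775;  D = +0.037536+0.635668i
d^2_{-1,1}: k∈[2..3] ⇒ +0.646191 -0.470622 = +0.175569;  D = -0.163758+0.063307i
d^2_{0,1}: k∈[1..2] ⇒ +0.356943 -0.779887 = -0.422944;  D = +0.265551+0.329188i
d^2_{1,1}: k∈[0..1] ⇒ +0.098584 -0.646191 = -0.547607;  D = -0.301054+0.457427i
d^2_{2,1}: single k=0 term ⇒ -0.291443;  D = -0.280715-0.078346i
Y_2^{m'}(θ=0.2955,φ=3.3943) and Σ D·Y over m':
  (+0.0375+0.6357i)·(+0.0287-0.0159i)  (-0.1638+0.0633i)·(-0.2084+0.0538i)  (+0.2656+0.3292i)·(+0.5505+0.0000i)  (-0.3011+0.4574i)·(+0.2084+0.0538i)  (-0.2807-0.0783i)·(+0.0287+0.0159i)
Y_2^1(R⁻¹ n̂) = +0.093917+0.249277i

Re=0.0939 Im=0.2493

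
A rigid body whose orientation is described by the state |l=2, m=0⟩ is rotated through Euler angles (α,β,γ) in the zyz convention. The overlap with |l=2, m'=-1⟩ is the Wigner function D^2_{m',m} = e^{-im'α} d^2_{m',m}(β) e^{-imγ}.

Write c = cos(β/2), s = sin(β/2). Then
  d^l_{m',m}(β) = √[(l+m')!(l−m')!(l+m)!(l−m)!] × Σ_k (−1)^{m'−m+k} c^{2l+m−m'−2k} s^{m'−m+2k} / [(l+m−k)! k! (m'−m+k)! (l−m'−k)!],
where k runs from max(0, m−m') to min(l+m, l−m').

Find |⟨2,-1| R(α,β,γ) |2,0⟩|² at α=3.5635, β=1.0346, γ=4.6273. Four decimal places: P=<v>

Split into d^2_{-1,0}(β=1.0346) × two z-phases.
c=cos(1.0346/2)=0.869158, s=sin(1.0346/2)=0.494535; N=√[1·6·2·2]=4.898979
k: max(0,(0)−(-1))=1 … min(2+(0),2−(-1))=2
  k=1: (−1)^0·4.8990/(2)·0.8692^3·0.4945^1 = +0.795369
  k=2: (−1)^1·4.8990/(2)·0.8692^1·0.4945^3 = -0.257493
d^2_{-1,0}(1.0346) = +0.795369 -0.257493 = +0.537875
|D^2_{-1,0}|² = |d^2_{-1,0}(β)|² = (+0.537875)² = 0.289310 (the z-rotation phases have unit modulus)

P=0.2893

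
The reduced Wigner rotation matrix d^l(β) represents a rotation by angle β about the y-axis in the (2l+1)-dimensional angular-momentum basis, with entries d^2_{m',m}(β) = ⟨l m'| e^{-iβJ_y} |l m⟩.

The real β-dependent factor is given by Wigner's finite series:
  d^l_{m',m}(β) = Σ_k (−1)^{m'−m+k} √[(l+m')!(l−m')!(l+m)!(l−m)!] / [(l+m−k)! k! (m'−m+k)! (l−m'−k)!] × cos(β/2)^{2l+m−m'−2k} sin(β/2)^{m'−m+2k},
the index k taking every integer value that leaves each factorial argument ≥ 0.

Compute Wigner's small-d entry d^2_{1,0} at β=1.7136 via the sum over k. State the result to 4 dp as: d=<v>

d=0.1725

d^2_{1,0}(β=1.7136) via Wigner's sum:
Half-angle: c=0.654859, s=0.755751. N=√(6·1·2·2)=4.898979
Admissible k: 0..1 (factorial args all ≥0)
  k=0: (−1)^1·4.8990/(2)·0.6549^3·0.7558^1 = -0.519874
  k=1: (−1)^2·4.8990/(2)·0.6549^1·0.7558^3 = +0.692404
d^2_{1,0}(1.7136) = -0.519874 +0.692404 = +0.172530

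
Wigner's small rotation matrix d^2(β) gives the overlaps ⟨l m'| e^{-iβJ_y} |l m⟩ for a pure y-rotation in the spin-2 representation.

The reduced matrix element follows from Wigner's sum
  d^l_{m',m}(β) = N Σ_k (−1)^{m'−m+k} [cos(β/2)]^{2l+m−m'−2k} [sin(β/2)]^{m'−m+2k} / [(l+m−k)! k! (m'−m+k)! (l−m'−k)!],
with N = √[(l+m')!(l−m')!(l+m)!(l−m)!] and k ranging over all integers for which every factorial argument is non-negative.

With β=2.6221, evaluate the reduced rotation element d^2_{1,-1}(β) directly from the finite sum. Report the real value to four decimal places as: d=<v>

d=-0.6876

d^2_{1,-1}(β=2.6221) via Wigner's sum:
Half-angle: c=0.256835, s=0.966455. N=√(6·1·1·6)=6.000000
Admissible k: 0..1 (factorial args all ≥0)
  k=0: (−1)^2·6.0000/(2)·0.2568^2·0.9665^2 = +0.184839
  k=1: (−1)^3·6.0000/(6)·0.2568^0·0.9665^4 = -0.872422
d^2_{1,-1}(2.6221) = +0.184839 -0.872422 = -0.687583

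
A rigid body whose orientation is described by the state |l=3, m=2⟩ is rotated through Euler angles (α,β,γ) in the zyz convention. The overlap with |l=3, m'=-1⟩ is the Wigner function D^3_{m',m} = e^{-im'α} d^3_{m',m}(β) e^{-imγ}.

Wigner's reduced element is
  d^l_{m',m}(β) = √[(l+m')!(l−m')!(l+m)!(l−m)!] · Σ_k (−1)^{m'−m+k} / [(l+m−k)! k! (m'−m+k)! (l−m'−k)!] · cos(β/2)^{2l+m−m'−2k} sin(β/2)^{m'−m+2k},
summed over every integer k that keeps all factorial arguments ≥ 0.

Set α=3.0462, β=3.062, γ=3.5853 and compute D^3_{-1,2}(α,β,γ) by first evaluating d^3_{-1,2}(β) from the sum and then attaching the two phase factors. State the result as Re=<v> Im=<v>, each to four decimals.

Re=0.0693 Im=-0.1039

D^3_{-1,2}(3.0462,3.062,3.5853) = e^{-i·-1·3.0462}·d^3_{-1,2}(3.062)·e^{-i·2·3.5853}. Compute d first:
c=cos(3.062/2)=0.039786, s=sin(3.062/2)=0.999208; N=√[2·24·120·1]=75.894664
Admissible k: 3..4 (factorial args all ≥0)
  k=3: (−1)^0·75.8947/(12)·0.0398^3·0.9992^3 = +0.000397
  k=4: (−1)^1·75.8947/(24)·0.0398^1·0.9992^5 = -0.125317
d^3_{-1,2}(3.062) = +0.000397 -0.125317 = -0.124919
Attach z-rotation phases: D = e^{-i(-1)(3.0462)}·(-0.124919)·e^{-i(2)(3.5853)} = +0.069291-0.103940i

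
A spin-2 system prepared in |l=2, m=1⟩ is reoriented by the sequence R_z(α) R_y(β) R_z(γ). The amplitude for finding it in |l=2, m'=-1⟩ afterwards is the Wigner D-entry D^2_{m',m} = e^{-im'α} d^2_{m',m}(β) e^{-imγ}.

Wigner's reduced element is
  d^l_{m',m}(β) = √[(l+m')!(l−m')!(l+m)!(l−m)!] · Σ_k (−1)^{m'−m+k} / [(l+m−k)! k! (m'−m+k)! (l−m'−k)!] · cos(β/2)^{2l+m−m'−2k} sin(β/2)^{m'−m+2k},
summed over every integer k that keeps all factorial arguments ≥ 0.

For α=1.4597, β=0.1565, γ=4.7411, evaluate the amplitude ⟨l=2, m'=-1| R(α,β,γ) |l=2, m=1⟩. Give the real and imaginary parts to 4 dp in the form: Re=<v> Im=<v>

First d^2_{-1,1}(β=0.1565), then the phase factors e^{-i(-1)α} and e^{-i(1)γ}:
With c≡cos(β/2)=0.996940 and s≡sin(β/2)=0.078170, N=[1·6·6·1]^{1/2}=6.000000
k∈{2,3} keeps every argument non-negative
  k=2: (−1)^0·6.0000/(2)·0.9969^2·0.0782^2 = +0.018220
  k=3: (−1)^1·6.0000/(6)·0.9969^0·0.0782^4 = -0.000037
d^2_{-1,1}(0.1565) = +0.018220 -0.000037 = +0.018182
Attach z-rotation phases: D = e^{-i(-1)(1.4597)}·(+0.018182)·e^{-i(1)(4.7411)} = -0.018005+0.002534i

Re=-0.0180 Im=0.0025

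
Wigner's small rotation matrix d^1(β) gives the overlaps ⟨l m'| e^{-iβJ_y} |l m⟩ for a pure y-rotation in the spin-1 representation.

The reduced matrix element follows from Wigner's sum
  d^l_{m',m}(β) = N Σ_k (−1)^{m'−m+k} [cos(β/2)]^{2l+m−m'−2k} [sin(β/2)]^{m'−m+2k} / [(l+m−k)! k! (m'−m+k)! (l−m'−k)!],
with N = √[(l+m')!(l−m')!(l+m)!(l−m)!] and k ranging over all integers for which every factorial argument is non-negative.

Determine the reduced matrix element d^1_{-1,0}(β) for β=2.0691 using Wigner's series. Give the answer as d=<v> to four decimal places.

d=0.6211

d^1_{-1,0}(β=2.0691) via Wigner's sum:
c=cos(2.0691/2)=0.510913, s=sin(2.0691/2)=0.859633; N=√[1·2·1·1]=1.414214
k: max(0,(0)−(-1))=1 … min(1+(0),1−(-1))=1
  k=1: (−1)^0·1.4142/(1)·0.5109^1·0.8596^1 = +0.621119
d^1_{-1,0}(2.0691) = +0.621119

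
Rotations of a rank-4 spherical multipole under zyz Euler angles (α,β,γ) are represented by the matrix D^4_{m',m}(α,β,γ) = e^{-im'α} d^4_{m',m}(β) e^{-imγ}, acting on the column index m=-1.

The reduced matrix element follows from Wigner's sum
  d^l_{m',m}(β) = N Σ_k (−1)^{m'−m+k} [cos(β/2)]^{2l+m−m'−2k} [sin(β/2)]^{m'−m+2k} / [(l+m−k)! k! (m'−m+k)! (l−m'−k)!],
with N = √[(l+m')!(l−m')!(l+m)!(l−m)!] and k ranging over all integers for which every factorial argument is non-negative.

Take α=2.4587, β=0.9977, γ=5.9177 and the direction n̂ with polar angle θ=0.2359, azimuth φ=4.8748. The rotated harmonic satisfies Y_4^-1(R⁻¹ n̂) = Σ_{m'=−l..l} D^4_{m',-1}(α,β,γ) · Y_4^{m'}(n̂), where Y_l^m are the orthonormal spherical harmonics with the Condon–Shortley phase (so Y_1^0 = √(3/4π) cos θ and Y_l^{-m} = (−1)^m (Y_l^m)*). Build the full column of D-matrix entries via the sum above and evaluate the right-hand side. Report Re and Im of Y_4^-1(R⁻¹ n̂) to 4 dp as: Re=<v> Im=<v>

Re=0.3243 Im=-0.0647

Need the full column D^4_{m',-1} for m'=−4..4 at α=2.4587, β=0.9977, γ=5.9177.
cos(β/2)=0.878133, sin(β/2)=0.478416
d^4_{-4,-1}: single k=3 term ⇒ +0.427872;  D = -0.427447-0.019050i
d^4_{-3,-1}: k∈[2..3] ⇒ +0.832999 -0.412082 = +0.420917;  D = +0.314377+0.279889i
d^4_{-2,-1}: k∈[1..3] ⇒ +0.817269 -1.212902 +0.240008 = -0.155625;  D = +0.024867+0.153625i
d^4_{-1,-1}: k∈[0..3] ⇒ +0.353577 -1.574220 +0.934514 -0.092460 = -0.378589;  D = +0.188908-0.328091i
d^4_{0,-1}: k∈[0..3] ⇒ -0.861477 +1.534213 -0.455382 +0.022528 = +0.239881;  D = +0.224037-0.085734i
d^4_{1,-1}: k∈[0..3] ⇒ +1.049480 -0.934514 +0.138690 -0.002744 = +0.250912;  D = -0.238378-0.078311i
d^4_{2,-1}: k∈[0..2] ⇒ -0.808601 +0.360011 -0.021372 = -0.469961;  D = -0.253803-0.395535i
d^4_{3,-1}: k∈[0..1] ⇒ +0.412082 -0.073388 = +0.338694;  D = +0.037988-0.336557i
d^4_{4,-1}: single k=0 term ⇒ -0.127000;  D = +0.090686-0.088910i
Y_4^{m'}(θ=0.2359,φ=4.8748) and Σ D·Y over m':
  (-0.4274-0.0190i)·(+0.0011-0.0008i)  (+0.3144+0.2799i)·(-0.0073-0.0137i)  (+0.0249+0.1536i)·(-0.0973+0.0328i)  (+0.1889-0.3281i)·(+0.0629+0.3838i)  (+0.2240-0.0857i)·(+0.6262+0.0000i)  (-0.2384-0.0783i)·(-0.0629+0.3838i)  (-0.2538-0.3955i)·(-0.0973-0.0328i)  (+0.0380-0.3366i)·(+0.0073-0.0137i)  (+0.0907-0.0889i)·(+0.0011+0.0008i)
Y_4^-1(R⁻¹ n̂) = +0.324334-0.064740i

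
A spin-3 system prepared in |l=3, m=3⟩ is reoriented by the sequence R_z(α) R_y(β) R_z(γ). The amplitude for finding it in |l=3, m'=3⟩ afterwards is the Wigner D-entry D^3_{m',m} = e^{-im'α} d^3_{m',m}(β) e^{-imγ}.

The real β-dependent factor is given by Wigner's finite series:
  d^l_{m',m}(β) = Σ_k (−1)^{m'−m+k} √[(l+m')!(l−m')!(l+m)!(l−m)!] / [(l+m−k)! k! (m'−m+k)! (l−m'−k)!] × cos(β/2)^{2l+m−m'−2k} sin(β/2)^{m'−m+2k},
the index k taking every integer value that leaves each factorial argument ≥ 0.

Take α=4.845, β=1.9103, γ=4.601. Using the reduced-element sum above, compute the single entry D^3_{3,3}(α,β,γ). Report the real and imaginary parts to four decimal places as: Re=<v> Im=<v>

Re=-0.0370 Im=0.0024

First d^3_{3,3}(β=1.9103), then the phase factors e^{-i(3)α} and e^{-i(3)γ}:
With c≡cos(β/2)=0.577486 and s≡sin(β/2)=0.816400, N=[720·1·720·1]^{1/2}=720.000000
Admissible k: 0..0 (factorial args all ≥0)
  k=0: (−1)^0·720.0000/(720)·0.5775^6·0.8164^0 = +0.037089
d^3_{3,3}(1.9103) = +0.037089
Phases: e^{-i·(3)·4.845}=-0.387422-0.921903i, e^{-i·(3)·4.601}=+0.327982-0.944684i ⇒ D=-0.037014+0.002360i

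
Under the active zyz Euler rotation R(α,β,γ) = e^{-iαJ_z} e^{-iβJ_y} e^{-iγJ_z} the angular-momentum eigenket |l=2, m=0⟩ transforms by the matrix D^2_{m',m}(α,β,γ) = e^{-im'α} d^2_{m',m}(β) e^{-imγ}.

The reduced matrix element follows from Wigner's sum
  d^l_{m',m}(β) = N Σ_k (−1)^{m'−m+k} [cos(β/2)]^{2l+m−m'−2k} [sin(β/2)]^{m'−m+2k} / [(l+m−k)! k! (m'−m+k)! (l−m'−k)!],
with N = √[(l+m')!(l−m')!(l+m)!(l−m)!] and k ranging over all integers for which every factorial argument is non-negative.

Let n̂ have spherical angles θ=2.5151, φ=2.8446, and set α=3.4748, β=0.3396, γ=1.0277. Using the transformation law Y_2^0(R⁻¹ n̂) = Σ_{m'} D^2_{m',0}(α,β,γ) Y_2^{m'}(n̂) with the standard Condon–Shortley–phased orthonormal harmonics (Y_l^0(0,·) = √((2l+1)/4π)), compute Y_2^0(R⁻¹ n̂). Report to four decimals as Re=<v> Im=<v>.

Need the full column D^2_{m',0} for m'=−2..2 at α=3.4748, β=0.3396, γ=1.0277.
cos(β/2)=0.985619, sin(β/2)=0.168985
d^2_{-2,0}: single k=2 term ⇒ +0.067950;  D = +0.053412+0.042005i
d^2_{-1,0}: k∈[1..2] ⇒ +0.396325 -0.011650 = +0.384674;  D = -0.363517-0.125818i
d^2_{0,0}: k∈[0..2] ⇒ +0.943703 -0.110962 +0.000815 = +0.833557;  D = +0.833557+0.000000i
d^2_{1,0}: k∈[0..1] ⇒ -0.396325 +0.011650 = -0.384674;  D = +0.363517-0.125818i
d^2_{2,0}: single k=0 term ⇒ +0.067950;  D = +0.053412-0.042005i
Y_2^{m'}(θ=2.5151,φ=2.8446) and Σ D·Y over m':
  (+0.0534+0.0420i)·(+0.1100+0.0743i)  (-0.3635-0.1258i)·(+0.3509+0.1074i)  (+0.8336+0.0000i)·(+0.3055+0.0000i)  (+0.3635-0.1258i)·(-0.3509+0.1074i)  (+0.0534-0.0420i)·(+0.1100-0.0743i)
Y_2^0(R⁻¹ n̂) = +0.032117+0.000000i

Re=0.0321 Im=0.0000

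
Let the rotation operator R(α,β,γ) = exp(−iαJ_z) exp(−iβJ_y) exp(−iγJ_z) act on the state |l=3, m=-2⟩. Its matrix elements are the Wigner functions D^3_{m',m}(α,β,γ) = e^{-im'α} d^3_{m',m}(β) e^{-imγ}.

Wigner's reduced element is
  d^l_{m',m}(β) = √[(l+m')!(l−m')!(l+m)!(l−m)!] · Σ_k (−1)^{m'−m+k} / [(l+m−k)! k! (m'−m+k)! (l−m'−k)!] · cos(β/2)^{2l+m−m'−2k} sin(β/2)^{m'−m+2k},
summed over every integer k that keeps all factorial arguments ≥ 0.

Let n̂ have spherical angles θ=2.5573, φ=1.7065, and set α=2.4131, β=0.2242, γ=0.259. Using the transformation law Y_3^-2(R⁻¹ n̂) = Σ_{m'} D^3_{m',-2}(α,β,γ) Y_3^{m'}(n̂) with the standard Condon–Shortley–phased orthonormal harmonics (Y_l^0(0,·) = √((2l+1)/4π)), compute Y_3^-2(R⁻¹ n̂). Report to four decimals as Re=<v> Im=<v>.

Re=0.0112 Im=-0.3542

Need the full column D^3_{m',-2} for m'=−3..3 at α=2.4131, β=0.2242, γ=0.259.
cos(β/2)=0.993723, sin(β/2)=0.111865
d^3_{-3,-2}: single k=1 term ⇒ +0.265521;  D = +0.025631+0.264281i
d^3_{-2,-2}: k∈[0..1] ⇒ +0.962926 -0.061013 = +0.901913;  D = +0.532676-0.727807i
d^3_{-1,-2}: k∈[0..1] ⇒ -0.342786 +0.008688 = -0.334098;  D = +0.326724-0.069807i
d^3_{0,-2}: k∈[0..1] ⇒ +0.066837 -0.000847 = +0.065990;  D = +0.057332+0.032674i
d^3_{1,-2}: k∈[0..1] ⇒ -0.008688 +0.000055 = -0.008633;  D = +0.002751+0.008183i
d^3_{2,-2}: k∈[0..1] ⇒ +0.000773 -0.000002 = +0.000771;  D = -0.000303+0.000709i
d^3_{3,-2}: single k=0 term ⇒ -0.000043;  D = -0.000039+0.000018i
Y_3^{m'}(θ=2.5573,φ=1.7065) and Σ D·Y over m':
  (+0.0256+0.2643i)·(+0.0277+0.0643i)  (+0.5327-0.7278i)·(+0.2499-0.0695i)  (+0.3267-0.0698i)·(-0.0598-0.4378i)  (+0.0573+0.0327i)·(-0.1490+0.0000i)  (+0.0028+0.0082i)·(+0.0598-0.4378i)  (-0.0003+0.0007i)·(+0.2499+0.0695i)  (-0.0000+0.0000i)·(-0.0277+0.0643i)
Y_3^-2(R⁻¹ n̂) = +0.011201-0.354226i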